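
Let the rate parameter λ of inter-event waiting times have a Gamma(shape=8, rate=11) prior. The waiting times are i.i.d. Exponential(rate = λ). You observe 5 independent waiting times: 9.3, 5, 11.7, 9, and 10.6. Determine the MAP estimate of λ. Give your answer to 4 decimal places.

The Exponential(rate=λ) likelihood is ∝ λ^n e^(−λΣtᵢ). Here n = 5 and Σtᵢ = 9.3 + 5 + 11.7 + 9 + 10.6 = 45.6.
Posterior ∝ λ^7e^(−11λ) · λ^5e^(−45.6λ) = λ^12e^(−56.6λ), i.e. Gamma(13, 56.6).
Mode = (a−1)/b = 12/56.6 ≈ 0.2120.

λ̂_MAP = 0.2120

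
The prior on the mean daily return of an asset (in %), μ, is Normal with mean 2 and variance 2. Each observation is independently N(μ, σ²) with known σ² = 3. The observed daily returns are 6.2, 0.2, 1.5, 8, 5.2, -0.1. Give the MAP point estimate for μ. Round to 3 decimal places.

μ̂_MAP = 3.200

n = 6; x̄ = (6.2 + 0.2 + 1.5 + 8 + 5.2 + (-0.1))/6 = 21/6 = 3.5.
For a Normal prior and Normal likelihood with known variance, the posterior is Normal; its mode equals its mean, the precision-weighted average.
Prior precision 1/σ₀² = 1/2 = 0.5; data precision n/σ² = 6/3 = 2.
μ̂ = (0.5·2 + 2·3.5) / (0.5 + 2) = 8/2.5 = 3.200.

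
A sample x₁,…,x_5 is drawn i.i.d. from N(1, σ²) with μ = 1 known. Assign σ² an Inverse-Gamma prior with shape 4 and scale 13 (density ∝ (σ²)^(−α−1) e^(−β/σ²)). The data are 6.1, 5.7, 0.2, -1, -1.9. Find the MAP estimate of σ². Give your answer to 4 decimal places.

σ̂²_MAP = 5.8100

Sum of squared deviations about the known mean: SS = (6.1−1)² + (5.7−1)² + (0.2−1)² + (-1−1)² + (-1.9−1)² = 61.15.
The Normal likelihood contributes (σ²)^(−n/2) exp(−SS/(2σ²)), so the posterior is Inverse-Gamma(α + n/2, β + SS/2) = Inverse-Gamma(6.5, 43.575).
The mode of Inverse-Gamma(a, b) is b/(a+1) = 43.575/7.5 ≈ 5.8100.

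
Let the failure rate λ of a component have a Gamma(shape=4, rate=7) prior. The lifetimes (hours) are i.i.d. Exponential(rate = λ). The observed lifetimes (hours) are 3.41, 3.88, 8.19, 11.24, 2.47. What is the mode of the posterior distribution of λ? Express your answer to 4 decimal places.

The Exponential(rate=λ) likelihood is ∝ λ^n e^(−λΣtᵢ). Here n = 5 and Σtᵢ = 3.41 + 3.88 + 8.19 + 11.24 + 2.47 = 29.19.
Posterior ∝ λ^3e^(−7λ) · λ^5e^(−29.19λ) = λ^8e^(−36.19λ), i.e. Gamma(9, 36.19).
Mode = (a−1)/b = 8/36.19 ≈ 0.2211.

λ̂_MAP = 0.2211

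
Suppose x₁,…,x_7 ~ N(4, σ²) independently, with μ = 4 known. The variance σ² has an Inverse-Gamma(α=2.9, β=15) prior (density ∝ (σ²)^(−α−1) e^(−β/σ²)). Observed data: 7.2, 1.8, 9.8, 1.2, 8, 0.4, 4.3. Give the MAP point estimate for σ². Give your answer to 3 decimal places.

σ̂²_MAP = 7.811

Sum of squared deviations about the known mean: SS = (7.2−4)² + (1.8−4)² + (9.8−4)² + (1.2−4)² + (8−4)² + (0.4−4)² + (4.3−4)² = 85.61.
The Normal likelihood contributes (σ²)^(−n/2) exp(−SS/(2σ²)), so the posterior is Inverse-Gamma(α + n/2, β + SS/2) = Inverse-Gamma(6.4, 57.805).
The mode of Inverse-Gamma(a, b) is b/(a+1) = 57.805/7.4 ≈ 7.811.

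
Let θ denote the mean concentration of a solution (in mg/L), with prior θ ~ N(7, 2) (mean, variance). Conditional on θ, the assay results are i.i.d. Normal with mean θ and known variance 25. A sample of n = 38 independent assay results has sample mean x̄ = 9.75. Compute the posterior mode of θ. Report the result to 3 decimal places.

n = 38, x̄ = 9.75.
For a Normal prior and Normal likelihood with known variance, the posterior is Normal; its mode equals its mean, the precision-weighted average.
Prior precision 1/σ₀² = 1/2 = 0.5; data precision n/σ² = 38/25 = 1.52.
θ̂ = (0.5·7 + 1.52·9.75) / (0.5 + 1.52) = 18.32/2.02 = 916/101 ≈ 9.069.

θ̂_MAP = 9.069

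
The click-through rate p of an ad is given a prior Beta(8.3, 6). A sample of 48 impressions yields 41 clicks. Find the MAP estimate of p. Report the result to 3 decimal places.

p̂_MAP = 0.801

Prior: Beta(8.3, 6).
Data: 41 successes in 48 trials. The binomial likelihood contributes p^41(1−p)^7, so the posterior is Beta(8.3+41, 6+7) = Beta(49.3, 13).
For Beta(a, b) with a, b > 1 the mode is (a−1)/(a+b−2) = 48.3/60.3 ≈ 0.801.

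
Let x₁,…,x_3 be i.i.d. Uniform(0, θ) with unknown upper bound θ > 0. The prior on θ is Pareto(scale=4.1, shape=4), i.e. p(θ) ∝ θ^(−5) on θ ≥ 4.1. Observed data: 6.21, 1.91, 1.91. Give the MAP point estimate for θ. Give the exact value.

θ̂_MAP = 6.21

The Uniform(0, θ) likelihood is θ^(−n) for θ ≥ max(xᵢ), zero otherwise. Here max(xᵢ) = 6.21.
Posterior ∝ θ^(−5) · θ^(−3) = θ^(−8) on θ ≥ max(4.1, 6.21) = 6.21.
This density is strictly decreasing in θ, so the posterior mode lies at the lower boundary of the support.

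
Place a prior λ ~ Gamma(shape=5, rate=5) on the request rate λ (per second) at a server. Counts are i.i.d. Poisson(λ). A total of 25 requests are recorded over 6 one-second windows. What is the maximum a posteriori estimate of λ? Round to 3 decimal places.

λ̂_MAP = 2.636

Σxᵢ = 25, n = 6.
Posterior ∝ λ^4e^(−5λ) · λ^25e^(−6λ) = λ^29e^(−11λ), i.e. Gamma(shape=30, rate=11).
The mode of a Gamma(a, b) with a ≥ 1 (shape–rate) is (a−1)/b = 29/11 ≈ 2.636.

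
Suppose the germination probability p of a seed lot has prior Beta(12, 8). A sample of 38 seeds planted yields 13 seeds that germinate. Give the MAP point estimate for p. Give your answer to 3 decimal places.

p̂_MAP = 0.429

Prior: Beta(12, 8).
Data: 13 successes in 38 trials. The binomial likelihood contributes p^13(1−p)^25, so the posterior is Beta(12+13, 8+25) = Beta(25, 33).
For Beta(a, b) with a, b > 1 the mode is (a−1)/(a+b−2) = 24/56 ≈ 0.429.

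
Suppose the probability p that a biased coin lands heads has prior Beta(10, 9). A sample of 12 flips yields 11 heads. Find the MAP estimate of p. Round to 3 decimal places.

Prior: Beta(10, 9).
Data: 11 successes in 12 trials. The binomial likelihood contributes p^11(1−p)^1, so the posterior is Beta(10+11, 9+1) = Beta(21, 10).
For Beta(a, b) with a, b > 1 the mode is (a−1)/(a+b−2) = 20/29 ≈ 0.690.

p̂_MAP = 0.690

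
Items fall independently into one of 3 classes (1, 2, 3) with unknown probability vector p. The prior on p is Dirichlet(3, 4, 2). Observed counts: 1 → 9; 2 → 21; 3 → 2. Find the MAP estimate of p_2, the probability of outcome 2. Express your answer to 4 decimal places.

The posterior is Dirichlet(αᵢ + nᵢ) = Dirichlet(12, 25, 4).
For a Dirichlet(a₁,…,a_K) with all aᵢ > 1, the mode has j-th component (aⱼ − 1)/(Σaᵢ − K).
Here Σaᵢ = 41 and K = 3, so p_2 = (25 − 1)/(41 − 3) = 24/38 ≈ 0.6316.

MAP estimate: 0.6316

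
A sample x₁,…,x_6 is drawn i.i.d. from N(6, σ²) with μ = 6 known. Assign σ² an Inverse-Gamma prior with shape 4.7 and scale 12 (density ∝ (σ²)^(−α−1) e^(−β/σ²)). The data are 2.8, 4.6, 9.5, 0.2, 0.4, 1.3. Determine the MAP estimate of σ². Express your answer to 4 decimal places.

Sum of squared deviations about the known mean: SS = (2.8−6)² + (4.6−6)² + (9.5−6)² + (0.2−6)² + (0.4−6)² + (1.3−6)² = 111.54.
The Normal likelihood contributes (σ²)^(−n/2) exp(−SS/(2σ²)), so the posterior is Inverse-Gamma(α + n/2, β + SS/2) = Inverse-Gamma(7.7, 67.77).
The mode of Inverse-Gamma(a, b) is b/(a+1) = 67.77/8.7 ≈ 7.7897.

σ̂²_MAP = 7.7897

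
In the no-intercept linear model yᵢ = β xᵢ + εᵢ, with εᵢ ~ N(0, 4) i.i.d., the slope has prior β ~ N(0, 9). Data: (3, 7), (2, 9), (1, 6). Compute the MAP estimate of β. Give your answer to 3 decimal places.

β̂_MAP = 3.115

log p(β | y) = −Σ(yᵢ − βxᵢ)²/(2·4) − β²/(2·9) + const.
Setting the derivative to zero: Σxᵢ(yᵢ − βxᵢ)/4 − β/9 = 0, so β = Σxᵢyᵢ / (Σxᵢ² + σ²/τ²).
Σxᵢyᵢ = 3·7 + 2·9 + 1·6 = 45; Σxᵢ² = 14; σ²/τ² = 4/9.
β̂_MAP = 45 / (14 + 4/9) = 45/(130/9) = 81/26 ≈ 3.115.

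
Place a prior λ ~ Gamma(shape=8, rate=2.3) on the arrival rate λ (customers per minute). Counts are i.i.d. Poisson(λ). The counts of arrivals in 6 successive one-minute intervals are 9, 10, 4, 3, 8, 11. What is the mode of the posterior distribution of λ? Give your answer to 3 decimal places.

λ̂_MAP = 6.265

Σxᵢ = 9+10+4+3+8+11 = 45, with n = 6.
Posterior ∝ λ^7e^(−2.3λ) · λ^45e^(−6λ) = λ^52e^(−8.3λ), i.e. Gamma(shape=53, rate=8.3).
The mode of a Gamma(a, b) with a ≥ 1 (shape–rate) is (a−1)/b = 52/8.3 ≈ 6.265.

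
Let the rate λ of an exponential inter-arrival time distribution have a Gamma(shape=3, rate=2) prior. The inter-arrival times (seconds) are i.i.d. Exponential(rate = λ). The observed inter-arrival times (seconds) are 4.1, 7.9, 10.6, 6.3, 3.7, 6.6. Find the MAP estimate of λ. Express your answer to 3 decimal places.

λ̂_MAP = 0.194

The Exponential(rate=λ) likelihood is ∝ λ^n e^(−λΣtᵢ). Here n = 6 and Σtᵢ = 4.1 + 7.9 + 10.6 + 6.3 + 3.7 + 6.6 = 39.2.
Posterior ∝ λ^2e^(−2λ) · λ^6e^(−39.2λ) = λ^8e^(−41.2λ), i.e. Gamma(9, 41.2).
Mode = (a−1)/b = 8/41.2 ≈ 0.194.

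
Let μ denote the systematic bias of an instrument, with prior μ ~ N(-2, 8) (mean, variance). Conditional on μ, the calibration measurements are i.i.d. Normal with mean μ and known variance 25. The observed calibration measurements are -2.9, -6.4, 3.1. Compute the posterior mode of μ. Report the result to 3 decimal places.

μ̂_MAP = -2.033

n = 3; x̄ = ((-2.9) + (-6.4) + 3.1)/3 = -6.2/3 = -31/15 ≈ -2.0667.
For a Normal prior and Normal likelihood with known variance, the posterior is Normal; its mode equals its mean, the precision-weighted average.
Prior precision 1/σ₀² = 1/8 = 0.125; data precision n/σ² = 3/25 = 0.12.
μ̂ = (0.125·(-2) + 0.12·(-31/15)) / (0.125 + 0.12) = (-0.498)/0.245 = -498/245 ≈ -2.033.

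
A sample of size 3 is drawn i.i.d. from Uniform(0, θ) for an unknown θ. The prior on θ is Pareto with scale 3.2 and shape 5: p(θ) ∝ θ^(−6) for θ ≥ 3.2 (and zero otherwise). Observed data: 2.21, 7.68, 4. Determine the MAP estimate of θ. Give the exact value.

The Uniform(0, θ) likelihood is θ^(−n) for θ ≥ max(xᵢ), zero otherwise. Here max(xᵢ) = 7.68.
Posterior ∝ θ^(−6) · θ^(−3) = θ^(−9) on θ ≥ max(3.2, 7.68) = 7.68.
This density is strictly decreasing in θ, so the posterior mode lies at the lower boundary of the support.

θ̂_MAP = 7.68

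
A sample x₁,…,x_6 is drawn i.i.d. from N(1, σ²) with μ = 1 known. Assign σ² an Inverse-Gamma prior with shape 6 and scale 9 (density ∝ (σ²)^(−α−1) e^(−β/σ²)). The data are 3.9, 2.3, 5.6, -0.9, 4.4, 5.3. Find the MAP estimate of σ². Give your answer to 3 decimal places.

Sum of squared deviations about the known mean: SS = (3.9−1)² + (2.3−1)² + (5.6−1)² + (-0.9−1)² + (4.4−1)² + (5.3−1)² = 64.92.
The Normal likelihood contributes (σ²)^(−n/2) exp(−SS/(2σ²)), so the posterior is Inverse-Gamma(α + n/2, β + SS/2) = Inverse-Gamma(9, 41.46).
The mode of Inverse-Gamma(a, b) is b/(a+1) = 41.46/10 ≈ 4.146.

σ̂²_MAP = 4.146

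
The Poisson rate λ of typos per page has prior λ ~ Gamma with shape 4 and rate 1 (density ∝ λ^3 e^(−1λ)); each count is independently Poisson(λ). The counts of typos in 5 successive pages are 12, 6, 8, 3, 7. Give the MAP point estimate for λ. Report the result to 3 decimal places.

λ̂_MAP = 6.500

Σxᵢ = 12+6+8+3+7 = 36, with n = 5.
Posterior ∝ λ^3e^(−1λ) · λ^36e^(−5λ) = λ^39e^(−6λ), i.e. Gamma(shape=40, rate=6).
The mode of a Gamma(a, b) with a ≥ 1 (shape–rate) is (a−1)/b = 39/6 ≈ 6.500.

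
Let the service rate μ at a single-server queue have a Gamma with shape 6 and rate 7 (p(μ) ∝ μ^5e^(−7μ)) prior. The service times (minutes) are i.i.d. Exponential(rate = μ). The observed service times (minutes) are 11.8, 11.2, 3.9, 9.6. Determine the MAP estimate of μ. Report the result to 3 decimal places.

μ̂_MAP = 0.207

The Exponential(rate=μ) likelihood is ∝ μ^n e^(−μΣtᵢ). Here n = 4 and Σtᵢ = 11.8 + 11.2 + 3.9 + 9.6 = 36.5.
Posterior ∝ μ^5e^(−7μ) · μ^4e^(−36.5μ) = μ^9e^(−43.5μ), i.e. Gamma(10, 43.5).
Mode = (a−1)/b = 9/43.5 ≈ 0.207.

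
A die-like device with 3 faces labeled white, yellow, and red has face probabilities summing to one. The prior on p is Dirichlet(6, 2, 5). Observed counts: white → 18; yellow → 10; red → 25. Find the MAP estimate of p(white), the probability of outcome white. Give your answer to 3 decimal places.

The posterior is Dirichlet(αᵢ + nᵢ) = Dirichlet(24, 12, 30).
For a Dirichlet(a₁,…,a_K) with all aᵢ > 1, the mode has j-th component (aⱼ − 1)/(Σaᵢ − K).
Here Σaᵢ = 66 and K = 3, so p(white) = (24 − 1)/(66 − 3) = 23/63 ≈ 0.365.

MAP estimate of p(white) = 0.365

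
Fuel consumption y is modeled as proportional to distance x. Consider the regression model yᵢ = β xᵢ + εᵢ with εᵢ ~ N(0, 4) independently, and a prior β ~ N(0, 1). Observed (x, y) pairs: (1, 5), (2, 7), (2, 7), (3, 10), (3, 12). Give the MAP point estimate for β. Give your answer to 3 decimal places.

β̂_MAP = 3.194

log p(β | y) = −Σ(yᵢ − βxᵢ)²/(2·4) − β²/(2·1) + const.
Setting the derivative to zero: Σxᵢ(yᵢ − βxᵢ)/4 − β/1 = 0, so β = Σxᵢyᵢ / (Σxᵢ² + σ²/τ²).
Σxᵢyᵢ = 1·5 + 2·7 + 2·7 + 3·10 + 3·12 = 99; Σxᵢ² = 27; σ²/τ² = 4.
β̂_MAP = 99 / (27 + 4) = 99/31 ≈ 3.194.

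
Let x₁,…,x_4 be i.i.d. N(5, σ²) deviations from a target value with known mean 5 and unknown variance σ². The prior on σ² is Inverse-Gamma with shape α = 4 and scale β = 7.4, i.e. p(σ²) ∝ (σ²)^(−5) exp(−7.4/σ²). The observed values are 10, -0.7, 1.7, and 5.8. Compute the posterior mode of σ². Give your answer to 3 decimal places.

Sum of squared deviations about the known mean: SS = (10−5)² + (-0.7−5)² + (1.7−5)² + (5.8−5)² = 69.02.
The Normal likelihood contributes (σ²)^(−n/2) exp(−SS/(2σ²)), so the posterior is Inverse-Gamma(α + n/2, β + SS/2) = Inverse-Gamma(6, 41.91).
The mode of Inverse-Gamma(a, b) is b/(a+1) = 41.91/7 ≈ 5.987.

σ̂²_MAP = 5.987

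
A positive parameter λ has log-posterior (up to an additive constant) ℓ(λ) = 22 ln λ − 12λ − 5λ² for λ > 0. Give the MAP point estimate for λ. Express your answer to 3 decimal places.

λ̂_MAP = 1.000

ℓ'(λ) = 22/λ − 12 − 10λ. Setting this to zero and multiplying by λ: 10λ² + 12λ − 22 = 0.
λ = (−12 + √(12² + 4·10·22)) / (2·10) = (−12 + √1024) / 20 = (−12 + 32)/20 = 1.
ℓ''(λ) = −22/λ² − 10 < 0, confirming a maximum.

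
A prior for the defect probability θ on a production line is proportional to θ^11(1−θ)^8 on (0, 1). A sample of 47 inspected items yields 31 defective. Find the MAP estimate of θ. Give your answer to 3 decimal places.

The prior density ∝ θ^11(1−θ)^8 is the kernel of Beta(12, 9).
Data: 31 successes in 47 trials. The binomial likelihood contributes θ^31(1−θ)^16, so the posterior is Beta(12+31, 9+16) = Beta(43, 25).
For Beta(a, b) with a, b > 1 the mode is (a−1)/(a+b−2) = 42/66 ≈ 0.636.

θ̂_MAP = 0.636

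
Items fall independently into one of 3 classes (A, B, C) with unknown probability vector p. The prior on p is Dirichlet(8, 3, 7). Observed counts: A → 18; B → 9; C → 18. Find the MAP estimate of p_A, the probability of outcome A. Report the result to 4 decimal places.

MAP estimate of p_A = 0.4167

The posterior is Dirichlet(αᵢ + nᵢ) = Dirichlet(26, 12, 25).
For a Dirichlet(a₁,…,a_K) with all aᵢ > 1, the mode has j-th component (aⱼ − 1)/(Σaᵢ − K).
Here Σaᵢ = 63 and K = 3, so p_A = (26 − 1)/(63 − 3) = 25/60 ≈ 0.4167.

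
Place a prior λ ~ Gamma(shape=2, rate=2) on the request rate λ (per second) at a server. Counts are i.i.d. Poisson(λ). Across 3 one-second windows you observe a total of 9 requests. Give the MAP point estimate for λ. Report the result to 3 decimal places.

Σxᵢ = 9, n = 3.
Posterior ∝ λe^(−2λ) · λ^9e^(−3λ) = λ^10e^(−5λ), i.e. Gamma(shape=11, rate=5).
The mode of a Gamma(a, b) with a ≥ 1 (shape–rate) is (a−1)/b = 10/5 ≈ 2.000.

λ̂_MAP = 2.000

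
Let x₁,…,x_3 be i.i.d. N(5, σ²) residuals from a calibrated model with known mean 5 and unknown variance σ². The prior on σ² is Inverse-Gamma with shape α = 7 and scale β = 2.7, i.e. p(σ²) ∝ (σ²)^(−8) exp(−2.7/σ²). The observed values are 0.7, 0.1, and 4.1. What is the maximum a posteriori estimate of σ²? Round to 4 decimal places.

Sum of squared deviations about the known mean: SS = (0.7−5)² + (0.1−5)² + (4.1−5)² = 43.31.
The Normal likelihood contributes (σ²)^(−n/2) exp(−SS/(2σ²)), so the posterior is Inverse-Gamma(α + n/2, β + SS/2) = Inverse-Gamma(8.5, 24.355).
The mode of Inverse-Gamma(a, b) is b/(a+1) = 24.355/9.5 ≈ 2.5637.

σ̂²_MAP = 2.5637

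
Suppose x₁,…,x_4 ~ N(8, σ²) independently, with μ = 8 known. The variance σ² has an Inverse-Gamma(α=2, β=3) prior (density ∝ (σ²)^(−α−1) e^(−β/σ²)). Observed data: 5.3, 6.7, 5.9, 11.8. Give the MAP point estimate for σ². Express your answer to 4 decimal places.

σ̂²_MAP = 3.3830

Sum of squared deviations about the known mean: SS = (5.3−8)² + (6.7−8)² + (5.9−8)² + (11.8−8)² = 27.83.
The Normal likelihood contributes (σ²)^(−n/2) exp(−SS/(2σ²)), so the posterior is Inverse-Gamma(α + n/2, β + SS/2) = Inverse-Gamma(4, 16.915).
The mode of Inverse-Gamma(a, b) is b/(a+1) = 16.915/5 ≈ 3.3830.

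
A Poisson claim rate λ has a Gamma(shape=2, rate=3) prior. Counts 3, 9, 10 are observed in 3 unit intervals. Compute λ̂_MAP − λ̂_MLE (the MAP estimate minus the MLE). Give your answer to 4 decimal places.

MAP − MLE = -3.5000

Σxᵢ = 22. Posterior is Gamma(24, 6); MAP = (24−1)/6 = 23/6 ≈ 3.83333.
MLE = x̄ = 22/3 ≈ 7.33333.
Difference = 23/6 − 22/3 = -7/2 ≈ -3.5000.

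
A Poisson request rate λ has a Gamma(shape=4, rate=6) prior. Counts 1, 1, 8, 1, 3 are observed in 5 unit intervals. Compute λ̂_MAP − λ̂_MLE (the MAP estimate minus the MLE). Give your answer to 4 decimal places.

Σxᵢ = 14. Posterior is Gamma(18, 11); MAP = (18−1)/11 = 17/11 ≈ 1.54545.
MLE = x̄ = 14/5 ≈ 2.80000.
Difference = 17/11 − 14/5 = -69/55 ≈ -1.2545.

MAP − MLE = -1.2545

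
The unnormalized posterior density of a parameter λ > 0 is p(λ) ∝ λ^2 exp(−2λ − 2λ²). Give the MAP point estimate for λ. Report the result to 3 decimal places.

λ̂_MAP = 0.500

ℓ'(λ) = 2/λ − 2 − 4λ. Setting this to zero and multiplying by λ: 4λ² + 2λ − 2 = 0.
λ = (−2 + √(2² + 4·4·2)) / (2·4) = (−2 + √36) / 8 = (−2 + 6)/8 = 1/2.
ℓ''(λ) = −2/λ² − 4 < 0, confirming a maximum.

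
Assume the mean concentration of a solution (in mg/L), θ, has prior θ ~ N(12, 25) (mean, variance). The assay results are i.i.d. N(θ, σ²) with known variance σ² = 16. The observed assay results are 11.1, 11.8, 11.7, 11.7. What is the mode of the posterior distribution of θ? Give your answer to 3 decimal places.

θ̂_MAP = 11.634

n = 4; x̄ = (11.1 + 11.8 + 11.7 + 11.7)/4 = 46.3/4 = 11.575.
For a Normal prior and Normal likelihood with known variance, the posterior is Normal; its mode equals its mean, the precision-weighted average.
Prior precision 1/σ₀² = 1/25 = 0.04; data precision n/σ² = 4/16 = 0.25.
θ̂ = (0.04·12 + 0.25·11.575) / (0.04 + 0.25) = 3.37375/0.29 = 2699/232 ≈ 11.634.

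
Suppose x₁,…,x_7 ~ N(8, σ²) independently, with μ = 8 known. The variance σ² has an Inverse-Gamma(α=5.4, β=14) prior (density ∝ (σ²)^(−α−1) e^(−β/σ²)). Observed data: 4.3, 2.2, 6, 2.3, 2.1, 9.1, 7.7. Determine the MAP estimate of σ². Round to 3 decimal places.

σ̂²_MAP = 7.471

Sum of squared deviations about the known mean: SS = (4.3−8)² + (2.2−8)² + (6−8)² + (2.3−8)² + (2.1−8)² + (9.1−8)² + (7.7−8)² = 119.93.
The Normal likelihood contributes (σ²)^(−n/2) exp(−SS/(2σ²)), so the posterior is Inverse-Gamma(α + n/2, β + SS/2) = Inverse-Gamma(8.9, 73.965).
The mode of Inverse-Gamma(a, b) is b/(a+1) = 73.965/9.9 ≈ 7.471.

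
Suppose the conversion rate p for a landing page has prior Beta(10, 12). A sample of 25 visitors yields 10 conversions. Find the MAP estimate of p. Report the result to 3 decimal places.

Prior: Beta(10, 12).
Data: 10 successes in 25 trials. The binomial likelihood contributes p^10(1−p)^15, so the posterior is Beta(10+10, 12+15) = Beta(20, 27).
For Beta(a, b) with a, b > 1 the mode is (a−1)/(a+b−2) = 19/45 ≈ 0.422.

p̂_MAP = 0.422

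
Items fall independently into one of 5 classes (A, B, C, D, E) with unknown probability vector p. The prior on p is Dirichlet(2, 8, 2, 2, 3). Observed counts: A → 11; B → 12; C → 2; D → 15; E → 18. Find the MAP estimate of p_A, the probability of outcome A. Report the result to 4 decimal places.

The posterior is Dirichlet(αᵢ + nᵢ) = Dirichlet(13, 20, 4, 17, 21).
For a Dirichlet(a₁,…,a_K) with all aᵢ > 1, the mode has j-th component (aⱼ − 1)/(Σaᵢ − K).
Here Σaᵢ = 75 and K = 5, so p_A = (13 − 1)/(75 − 5) = 12/70 ≈ 0.1714.

MAP estimate of p_A = 0.1714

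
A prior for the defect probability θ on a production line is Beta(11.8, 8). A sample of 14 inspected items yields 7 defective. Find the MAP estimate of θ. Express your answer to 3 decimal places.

θ̂_MAP = 0.560

Prior: Beta(11.8, 8).
Data: 7 successes in 14 trials. The binomial likelihood contributes θ^7(1−θ)^7, so the posterior is Beta(11.8+7, 8+7) = Beta(18.8, 15).
For Beta(a, b) with a, b > 1 the mode is (a−1)/(a+b−2) = 17.8/31.8 ≈ 0.560.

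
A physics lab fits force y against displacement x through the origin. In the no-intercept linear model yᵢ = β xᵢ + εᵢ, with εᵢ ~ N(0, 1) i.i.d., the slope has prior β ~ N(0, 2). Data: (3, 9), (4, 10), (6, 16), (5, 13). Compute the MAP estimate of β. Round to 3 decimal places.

β̂_MAP = 2.636

log p(β | y) = −Σ(yᵢ − βxᵢ)²/(2·1) − β²/(2·2) + const.
Setting the derivative to zero: Σxᵢ(yᵢ − βxᵢ)/1 − β/2 = 0, so β = Σxᵢyᵢ / (Σxᵢ² + σ²/τ²).
Σxᵢyᵢ = 3·9 + 4·10 + 6·16 + 5·13 = 228; Σxᵢ² = 86; σ²/τ² = 0.5.
β̂_MAP = 228 / (86 + 0.5) = 228/86.5 ≈ 2.636.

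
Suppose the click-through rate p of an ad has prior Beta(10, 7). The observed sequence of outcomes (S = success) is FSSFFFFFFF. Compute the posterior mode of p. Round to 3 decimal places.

p̂_MAP = 0.440

Prior: Beta(10, 7).
Data: 2 successes in 10 trials (from the sequence). The binomial likelihood contributes p^2(1−p)^8, so the posterior is Beta(10+2, 7+8) = Beta(12, 15).
For Beta(a, b) with a, b > 1 the mode is (a−1)/(a+b−2) = 11/25 ≈ 0.440.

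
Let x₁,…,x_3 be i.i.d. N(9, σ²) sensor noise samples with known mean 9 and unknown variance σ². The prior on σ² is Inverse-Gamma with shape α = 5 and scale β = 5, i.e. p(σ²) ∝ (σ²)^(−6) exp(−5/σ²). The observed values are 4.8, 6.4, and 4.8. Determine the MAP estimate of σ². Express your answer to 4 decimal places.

σ̂²_MAP = 3.4693

Sum of squared deviations about the known mean: SS = (4.8−9)² + (6.4−9)² + (4.8−9)² = 42.04.
The Normal likelihood contributes (σ²)^(−n/2) exp(−SS/(2σ²)), so the posterior is Inverse-Gamma(α + n/2, β + SS/2) = Inverse-Gamma(6.5, 26.02).
The mode of Inverse-Gamma(a, b) is b/(a+1) = 26.02/7.5 ≈ 3.4693.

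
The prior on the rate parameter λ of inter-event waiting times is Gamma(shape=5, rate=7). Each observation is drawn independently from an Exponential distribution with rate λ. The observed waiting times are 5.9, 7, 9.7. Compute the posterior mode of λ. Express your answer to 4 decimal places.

The Exponential(rate=λ) likelihood is ∝ λ^n e^(−λΣtᵢ). Here n = 3 and Σtᵢ = 5.9 + 7 + 9.7 = 22.6.
Posterior ∝ λ^4e^(−7λ) · λ^3e^(−22.6λ) = λ^7e^(−29.6λ), i.e. Gamma(8, 29.6).
Mode = (a−1)/b = 7/29.6 ≈ 0.2365.

λ̂_MAP = 0.2365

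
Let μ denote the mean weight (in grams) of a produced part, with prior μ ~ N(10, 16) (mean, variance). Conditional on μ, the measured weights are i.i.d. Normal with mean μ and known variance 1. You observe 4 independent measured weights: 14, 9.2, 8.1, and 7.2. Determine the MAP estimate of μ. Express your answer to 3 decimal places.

n = 4; x̄ = (14 + 9.2 + 8.1 + 7.2)/4 = 38.5/4 = 9.625.
For a Normal prior and Normal likelihood with known variance, the posterior is Normal; its mode equals its mean, the precision-weighted average.
Prior precision 1/σ₀² = 1/16 = 0.0625; data precision n/σ² = 4/1 = 4.
μ̂ = (0.0625·10 + 4·9.625) / (0.0625 + 4) = 39.125/4.0625 = 626/65 ≈ 9.631.

μ̂_MAP = 9.631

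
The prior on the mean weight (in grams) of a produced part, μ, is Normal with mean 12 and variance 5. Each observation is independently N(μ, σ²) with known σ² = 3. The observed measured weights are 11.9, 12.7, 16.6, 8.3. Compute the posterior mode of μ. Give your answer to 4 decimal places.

n = 4; x̄ = (11.9 + 12.7 + 16.6 + 8.3)/4 = 49.5/4 = 12.375.
For a Normal prior and Normal likelihood with known variance, the posterior is Normal; its mode equals its mean, the precision-weighted average.
Prior precision 1/σ₀² = 1/5 = 0.2; data precision n/σ² = 4/3.
μ̂ = (0.2·12 + (4/3)·12.375) / (0.2 + 4/3) = 18.9/(23/15) = 567/46 ≈ 12.3261.

μ̂_MAP = 12.3261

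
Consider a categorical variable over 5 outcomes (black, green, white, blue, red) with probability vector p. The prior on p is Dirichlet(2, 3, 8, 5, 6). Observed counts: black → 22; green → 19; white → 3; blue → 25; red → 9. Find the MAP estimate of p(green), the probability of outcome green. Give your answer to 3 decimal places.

MAP estimate of p(green) = 0.216

The posterior is Dirichlet(αᵢ + nᵢ) = Dirichlet(24, 22, 11, 30, 15).
For a Dirichlet(a₁,…,a_K) with all aᵢ > 1, the mode has j-th component (aⱼ − 1)/(Σaᵢ − K).
Here Σaᵢ = 102 and K = 5, so p(green) = (22 − 1)/(102 − 5) = 21/97 ≈ 0.216.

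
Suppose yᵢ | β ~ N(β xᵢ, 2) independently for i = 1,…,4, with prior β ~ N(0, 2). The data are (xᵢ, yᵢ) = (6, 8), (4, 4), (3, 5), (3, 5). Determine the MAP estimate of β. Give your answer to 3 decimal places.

log p(β | y) = −Σ(yᵢ − βxᵢ)²/(2·2) − β²/(2·2) + const.
Setting the derivative to zero: Σxᵢ(yᵢ − βxᵢ)/2 − β/2 = 0, so β = Σxᵢyᵢ / (Σxᵢ² + σ²/τ²).
Σxᵢyᵢ = 6·8 + 4·4 + 3·5 + 3·5 = 94; Σxᵢ² = 70; σ²/τ² = 1.
β̂_MAP = 94 / (70 + 1) = 94/71 ≈ 1.324.

β̂_MAP = 1.324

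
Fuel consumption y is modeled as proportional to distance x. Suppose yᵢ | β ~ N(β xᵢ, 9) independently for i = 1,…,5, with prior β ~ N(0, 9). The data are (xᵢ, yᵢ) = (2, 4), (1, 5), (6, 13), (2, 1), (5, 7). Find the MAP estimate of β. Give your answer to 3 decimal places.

log p(β | y) = −Σ(yᵢ − βxᵢ)²/(2·9) − β²/(2·9) + const.
Setting the derivative to zero: Σxᵢ(yᵢ − βxᵢ)/9 − β/9 = 0, so β = Σxᵢyᵢ / (Σxᵢ² + σ²/τ²).
Σxᵢyᵢ = 2·4 + 1·5 + 6·13 + 2·1 + 5·7 = 128; Σxᵢ² = 70; σ²/τ² = 1.
β̂_MAP = 128 / (70 + 1) = 128/71 ≈ 1.803.

β̂_MAP = 1.803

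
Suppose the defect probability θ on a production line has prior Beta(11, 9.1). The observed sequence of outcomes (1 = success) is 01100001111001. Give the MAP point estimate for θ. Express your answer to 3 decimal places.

Prior: Beta(11, 9.1).
Data: 7 successes in 14 trials (from the sequence). The binomial likelihood contributes θ^7(1−θ)^7, so the posterior is Beta(11+7, 9.1+7) = Beta(18, 16.1).
For Beta(a, b) with a, b > 1 the mode is (a−1)/(a+b−2) = 17/32.1 ≈ 0.530.

θ̂_MAP = 0.530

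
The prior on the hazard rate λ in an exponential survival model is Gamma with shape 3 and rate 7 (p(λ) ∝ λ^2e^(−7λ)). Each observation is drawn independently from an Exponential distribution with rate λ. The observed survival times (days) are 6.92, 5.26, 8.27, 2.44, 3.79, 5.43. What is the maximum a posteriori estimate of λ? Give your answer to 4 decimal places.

λ̂_MAP = 0.2046

The Exponential(rate=λ) likelihood is ∝ λ^n e^(−λΣtᵢ). Here n = 6 and Σtᵢ = 6.92 + 5.26 + 8.27 + 2.44 + 3.79 + 5.43 = 32.11.
Posterior ∝ λ^2e^(−7λ) · λ^6e^(−32.11λ) = λ^8e^(−39.11λ), i.e. Gamma(9, 39.11).
Mode = (a−1)/b = 8/39.11 ≈ 0.2046.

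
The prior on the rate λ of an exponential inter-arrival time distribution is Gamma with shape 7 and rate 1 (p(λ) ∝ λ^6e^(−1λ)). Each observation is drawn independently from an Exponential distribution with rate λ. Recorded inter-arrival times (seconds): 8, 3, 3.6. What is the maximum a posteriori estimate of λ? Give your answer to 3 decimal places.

The Exponential(rate=λ) likelihood is ∝ λ^n e^(−λΣtᵢ). Here n = 3 and Σtᵢ = 8 + 3 + 3.6 = 14.6.
Posterior ∝ λ^6e^(−1λ) · λ^3e^(−14.6λ) = λ^9e^(−15.6λ), i.e. Gamma(10, 15.6).
Mode = (a−1)/b = 9/15.6 ≈ 0.577.

λ̂_MAP = 0.577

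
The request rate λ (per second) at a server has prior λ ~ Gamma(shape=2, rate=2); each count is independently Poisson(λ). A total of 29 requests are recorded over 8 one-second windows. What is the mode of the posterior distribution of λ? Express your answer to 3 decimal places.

λ̂_MAP = 3.000

Σxᵢ = 29, n = 8.
Posterior ∝ λe^(−2λ) · λ^29e^(−8λ) = λ^30e^(−10λ), i.e. Gamma(shape=31, rate=10).
The mode of a Gamma(a, b) with a ≥ 1 (shape–rate) is (a−1)/b = 30/10 ≈ 3.000.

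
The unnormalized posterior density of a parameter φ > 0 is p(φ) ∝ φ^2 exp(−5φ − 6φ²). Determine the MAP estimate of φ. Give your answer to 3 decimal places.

ℓ'(φ) = 2/φ − 5 − 12φ. Setting this to zero and multiplying by φ: 12φ² + 5φ − 2 = 0.
φ = (−5 + √(5² + 4·12·2)) / (2·12) = (−5 + √121) / 24 = (−5 + 11)/24 = 1/4.
ℓ''(φ) = −2/φ² − 12 < 0, confirming a maximum.

φ̂_MAP = 0.250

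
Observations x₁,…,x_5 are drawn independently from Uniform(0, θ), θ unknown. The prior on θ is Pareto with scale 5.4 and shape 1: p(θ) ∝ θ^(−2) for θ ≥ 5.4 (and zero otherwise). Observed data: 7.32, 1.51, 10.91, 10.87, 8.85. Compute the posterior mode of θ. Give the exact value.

The Uniform(0, θ) likelihood is θ^(−n) for θ ≥ max(xᵢ), zero otherwise. Here max(xᵢ) = 10.91.
Posterior ∝ θ^(−2) · θ^(−5) = θ^(−7) on θ ≥ max(5.4, 10.91) = 10.91.
This density is strictly decreasing in θ, so the posterior mode lies at the lower boundary of the support.

θ̂_MAP = 10.91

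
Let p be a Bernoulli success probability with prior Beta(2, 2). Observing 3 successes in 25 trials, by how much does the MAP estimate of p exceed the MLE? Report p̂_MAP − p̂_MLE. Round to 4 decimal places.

MAP − MLE = 0.0281

Posterior is Beta(5, 24); MAP = (5−1)/(29−2) = 4/27 ≈ 0.14815.
MLE ignores the prior: p̂_MLE = k/n = 3/25 ≈ 0.12000.
Difference = 4/27 − 3/25 = 19/675 ≈ 0.0281.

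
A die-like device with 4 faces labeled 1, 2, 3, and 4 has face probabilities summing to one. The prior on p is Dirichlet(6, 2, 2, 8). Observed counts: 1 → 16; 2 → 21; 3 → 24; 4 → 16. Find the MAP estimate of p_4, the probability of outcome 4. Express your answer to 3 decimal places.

MAP estimate: 0.253

The posterior is Dirichlet(αᵢ + nᵢ) = Dirichlet(22, 23, 26, 24).
For a Dirichlet(a₁,…,a_K) with all aᵢ > 1, the mode has j-th component (aⱼ − 1)/(Σaᵢ − K).
Here Σaᵢ = 95 and K = 4, so p_4 = (24 − 1)/(95 − 4) = 23/91 ≈ 0.253.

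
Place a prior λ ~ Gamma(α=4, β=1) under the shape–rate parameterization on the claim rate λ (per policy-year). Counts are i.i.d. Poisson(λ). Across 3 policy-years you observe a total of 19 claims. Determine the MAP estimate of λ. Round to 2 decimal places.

λ̂_MAP = 5.50

Σxᵢ = 19, n = 3.
Posterior ∝ λ^3e^(−1λ) · λ^19e^(−3λ) = λ^22e^(−4λ), i.e. Gamma(shape=23, rate=4).
The mode of a Gamma(a, b) with a ≥ 1 (shape–rate) is (a−1)/b = 22/4 ≈ 5.50.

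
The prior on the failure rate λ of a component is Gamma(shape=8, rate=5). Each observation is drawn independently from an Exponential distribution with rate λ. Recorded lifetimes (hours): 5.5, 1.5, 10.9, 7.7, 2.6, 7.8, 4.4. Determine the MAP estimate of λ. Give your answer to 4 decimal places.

The Exponential(rate=λ) likelihood is ∝ λ^n e^(−λΣtᵢ). Here n = 7 and Σtᵢ = 5.5 + 1.5 + 10.9 + 7.7 + 2.6 + 7.8 + 4.4 = 40.4.
Posterior ∝ λ^7e^(−5λ) · λ^7e^(−40.4λ) = λ^14e^(−45.4λ), i.e. Gamma(15, 45.4).
Mode = (a−1)/b = 14/45.4 ≈ 0.3084.

λ̂_MAP = 0.3084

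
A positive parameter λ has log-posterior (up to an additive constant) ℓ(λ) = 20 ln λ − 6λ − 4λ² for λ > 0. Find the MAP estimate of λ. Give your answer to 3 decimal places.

λ̂_MAP = 1.250

ℓ'(λ) = 20/λ − 6 − 8λ. Setting this to zero and multiplying by λ: 8λ² + 6λ − 20 = 0.
λ = (−6 + √(6² + 4·8·20)) / (2·8) = (−6 + √676) / 16 = (−6 + 26)/16 = 5/4.
ℓ''(λ) = −20/λ² − 8 < 0, confirming a maximum.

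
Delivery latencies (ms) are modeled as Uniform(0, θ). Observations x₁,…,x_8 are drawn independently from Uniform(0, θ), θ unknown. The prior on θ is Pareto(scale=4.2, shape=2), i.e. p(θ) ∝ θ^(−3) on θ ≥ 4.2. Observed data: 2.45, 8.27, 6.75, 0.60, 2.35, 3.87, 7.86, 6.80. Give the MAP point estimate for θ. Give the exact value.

θ̂_MAP = 8.27

The Uniform(0, θ) likelihood is θ^(−n) for θ ≥ max(xᵢ), zero otherwise. Here max(xᵢ) = 8.27.
Posterior ∝ θ^(−3) · θ^(−8) = θ^(−11) on θ ≥ max(4.2, 8.27) = 8.27.
This density is strictly decreasing in θ, so the posterior mode lies at the lower boundary of the support.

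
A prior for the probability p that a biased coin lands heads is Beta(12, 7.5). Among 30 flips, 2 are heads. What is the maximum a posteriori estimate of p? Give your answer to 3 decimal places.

p̂_MAP = 0.274

Prior: Beta(12, 7.5).
Data: 2 successes in 30 trials. The binomial likelihood contributes p^2(1−p)^28, so the posterior is Beta(12+2, 7.5+28) = Beta(14, 35.5).
For Beta(a, b) with a, b > 1 the mode is (a−1)/(a+b−2) = 13/47.5 ≈ 0.274.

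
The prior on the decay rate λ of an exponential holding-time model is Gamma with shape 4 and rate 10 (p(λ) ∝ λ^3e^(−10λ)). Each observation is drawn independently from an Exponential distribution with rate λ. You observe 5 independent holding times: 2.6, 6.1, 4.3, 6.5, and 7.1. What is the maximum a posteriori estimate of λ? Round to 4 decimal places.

λ̂_MAP = 0.2186

The Exponential(rate=λ) likelihood is ∝ λ^n e^(−λΣtᵢ). Here n = 5 and Σtᵢ = 2.6 + 6.1 + 4.3 + 6.5 + 7.1 = 26.6.
Posterior ∝ λ^3e^(−10λ) · λ^5e^(−26.6λ) = λ^8e^(−36.6λ), i.e. Gamma(9, 36.6).
Mode = (a−1)/b = 8/36.6 ≈ 0.2186.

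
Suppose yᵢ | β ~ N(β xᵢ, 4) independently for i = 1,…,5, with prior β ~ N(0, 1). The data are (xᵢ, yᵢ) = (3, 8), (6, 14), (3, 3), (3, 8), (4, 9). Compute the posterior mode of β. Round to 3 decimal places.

β̂_MAP = 2.133

log p(β | y) = −Σ(yᵢ − βxᵢ)²/(2·4) − β²/(2·1) + const.
Setting the derivative to zero: Σxᵢ(yᵢ − βxᵢ)/4 − β/1 = 0, so β = Σxᵢyᵢ / (Σxᵢ² + σ²/τ²).
Σxᵢyᵢ = 3·8 + 6·14 + 3·3 + 3·8 + 4·9 = 177; Σxᵢ² = 79; σ²/τ² = 4.
β̂_MAP = 177 / (79 + 4) = 177/83 ≈ 2.133.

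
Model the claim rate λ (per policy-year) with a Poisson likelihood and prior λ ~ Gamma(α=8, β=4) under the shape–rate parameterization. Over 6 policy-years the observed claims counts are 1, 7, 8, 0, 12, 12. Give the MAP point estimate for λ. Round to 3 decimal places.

λ̂_MAP = 4.700

Σxᵢ = 1+7+8+0+12+12 = 40, with n = 6.
Posterior ∝ λ^7e^(−4λ) · λ^40e^(−6λ) = λ^47e^(−10λ), i.e. Gamma(shape=48, rate=10).
The mode of a Gamma(a, b) with a ≥ 1 (shape–rate) is (a−1)/b = 47/10 ≈ 4.700.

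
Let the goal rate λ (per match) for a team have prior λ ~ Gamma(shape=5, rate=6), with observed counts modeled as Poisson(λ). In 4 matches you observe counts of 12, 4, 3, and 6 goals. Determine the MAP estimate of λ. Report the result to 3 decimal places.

λ̂_MAP = 2.900

Σxᵢ = 12+4+3+6 = 25, with n = 4.
Posterior ∝ λ^4e^(−6λ) · λ^25e^(−4λ) = λ^29e^(−10λ), i.e. Gamma(shape=30, rate=10).
The mode of a Gamma(a, b) with a ≥ 1 (shape–rate) is (a−1)/b = 29/10 ≈ 2.900.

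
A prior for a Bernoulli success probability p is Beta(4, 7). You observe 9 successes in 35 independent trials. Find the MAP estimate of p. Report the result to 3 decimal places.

Prior: Beta(4, 7).
Data: 9 successes in 35 trials. The binomial likelihood contributes p^9(1−p)^26, so the posterior is Beta(4+9, 7+26) = Beta(13, 33).
For Beta(a, b) with a, b > 1 the mode is (a−1)/(a+b−2) = 12/44 ≈ 0.273.

p̂_MAP = 0.273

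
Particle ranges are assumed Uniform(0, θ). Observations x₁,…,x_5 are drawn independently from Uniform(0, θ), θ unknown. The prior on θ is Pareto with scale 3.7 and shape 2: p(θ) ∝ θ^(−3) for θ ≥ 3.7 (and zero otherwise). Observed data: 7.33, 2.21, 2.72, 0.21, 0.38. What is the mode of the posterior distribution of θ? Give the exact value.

The Uniform(0, θ) likelihood is θ^(−n) for θ ≥ max(xᵢ), zero otherwise. Here max(xᵢ) = 7.33.
Posterior ∝ θ^(−3) · θ^(−5) = θ^(−8) on θ ≥ max(3.7, 7.33) = 7.33.
This density is strictly decreasing in θ, so the posterior mode lies at the lower boundary of the support.

θ̂_MAP = 7.33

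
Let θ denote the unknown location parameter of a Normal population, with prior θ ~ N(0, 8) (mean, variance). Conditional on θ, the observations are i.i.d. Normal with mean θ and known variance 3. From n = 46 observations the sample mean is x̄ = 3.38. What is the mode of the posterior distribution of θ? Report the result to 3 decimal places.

n = 46, x̄ = 3.38.
For a Normal prior and Normal likelihood with known variance, the posterior is Normal; its mode equals its mean, the precision-weighted average.
Prior precision 1/σ₀² = 1/8 = 0.125; data precision n/σ² = 46/3.
θ̂ = (0.125·0 + (46/3)·3.38) / (0.125 + 46/3) = (3887/75)/(371/24) = 31096/9275 ≈ 3.353.

θ̂_MAP = 3.353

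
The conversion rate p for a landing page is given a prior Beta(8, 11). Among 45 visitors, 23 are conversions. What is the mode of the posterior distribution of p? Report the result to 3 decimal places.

p̂_MAP = 0.484

Prior: Beta(8, 11).
Data: 23 successes in 45 trials. The binomial likelihood contributes p^23(1−p)^22, so the posterior is Beta(8+23, 11+22) = Beta(31, 33).
For Beta(a, b) with a, b > 1 the mode is (a−1)/(a+b−2) = 30/62 ≈ 0.484.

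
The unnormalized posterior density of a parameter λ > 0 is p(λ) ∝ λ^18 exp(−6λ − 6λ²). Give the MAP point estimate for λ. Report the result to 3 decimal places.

λ̂_MAP = 1.000

ℓ'(λ) = 18/λ − 6 − 12λ. Setting this to zero and multiplying by λ: 12λ² + 6λ − 18 = 0.
λ = (−6 + √(6² + 4·12·18)) / (2·12) = (−6 + √900) / 24 = (−6 + 30)/24 = 1.
ℓ''(λ) = −18/λ² − 12 < 0, confirming a maximum.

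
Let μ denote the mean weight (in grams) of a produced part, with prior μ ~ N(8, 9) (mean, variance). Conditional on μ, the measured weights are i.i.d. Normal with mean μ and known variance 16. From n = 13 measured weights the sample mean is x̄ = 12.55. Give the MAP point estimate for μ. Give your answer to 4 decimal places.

μ̂_MAP = 12.0026

n = 13, x̄ = 12.55.
For a Normal prior and Normal likelihood with known variance, the posterior is Normal; its mode equals its mean, the precision-weighted average.
Prior precision 1/σ₀² = 1/9; data precision n/σ² = 13/16 = 0.8125.
μ̂ = ((1/9)·8 + 0.8125·12.55) / (1/9 + 0.8125) = (31927/2880)/(133/144) = 4561/380 ≈ 12.0026.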